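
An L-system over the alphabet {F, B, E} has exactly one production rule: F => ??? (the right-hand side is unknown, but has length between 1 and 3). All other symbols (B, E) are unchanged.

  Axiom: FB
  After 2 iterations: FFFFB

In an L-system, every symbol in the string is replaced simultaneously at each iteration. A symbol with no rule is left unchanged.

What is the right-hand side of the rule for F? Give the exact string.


Trying F => FF:
  Step 0: FB
  Step 1: FFB
  Step 2: FFFFB
Matches the given result.

Answer: FF


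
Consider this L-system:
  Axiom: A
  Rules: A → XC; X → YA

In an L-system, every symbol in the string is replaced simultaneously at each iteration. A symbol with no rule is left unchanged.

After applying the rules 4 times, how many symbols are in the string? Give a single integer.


Answer: 5

Derivation:
Step 0: length = 1
Step 1: length = 2
Step 2: length = 3
Step 3: length = 4
Step 4: length = 5


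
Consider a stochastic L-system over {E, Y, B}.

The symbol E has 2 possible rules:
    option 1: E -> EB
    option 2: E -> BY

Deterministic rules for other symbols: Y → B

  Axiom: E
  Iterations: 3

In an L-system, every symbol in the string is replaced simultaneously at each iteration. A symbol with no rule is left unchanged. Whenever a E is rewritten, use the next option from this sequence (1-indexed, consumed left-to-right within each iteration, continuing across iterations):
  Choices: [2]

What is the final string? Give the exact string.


Answer: BB

Derivation:
Step 0: E
Step 1: BY  (used choices [2])
Step 2: BB  (used choices [])
Step 3: BB  (used choices [])


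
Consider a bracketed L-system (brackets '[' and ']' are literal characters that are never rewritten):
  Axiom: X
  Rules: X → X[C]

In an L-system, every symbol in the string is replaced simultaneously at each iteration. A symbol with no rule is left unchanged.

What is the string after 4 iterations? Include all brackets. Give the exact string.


Answer: X[C][C][C][C]

Derivation:
Step 0: X
Step 1: X[C]
Step 2: X[C][C]
Step 3: X[C][C][C]
Step 4: X[C][C][C][C]


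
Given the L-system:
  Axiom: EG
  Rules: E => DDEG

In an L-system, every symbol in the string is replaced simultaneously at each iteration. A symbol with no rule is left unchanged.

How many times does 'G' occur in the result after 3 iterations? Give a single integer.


Step 0: EG  (1 'G')
Step 1: DDEGG  (2 'G')
Step 2: DDDDEGGG  (3 'G')
Step 3: DDDDDDEGGGG  (4 'G')

Answer: 4


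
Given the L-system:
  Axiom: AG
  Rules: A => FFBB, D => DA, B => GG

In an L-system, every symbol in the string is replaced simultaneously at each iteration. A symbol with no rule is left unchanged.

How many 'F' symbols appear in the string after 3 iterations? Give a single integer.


Answer: 2

Derivation:
Step 0: AG  (0 'F')
Step 1: FFBBG  (2 'F')
Step 2: FFGGGGG  (2 'F')
Step 3: FFGGGGG  (2 'F')


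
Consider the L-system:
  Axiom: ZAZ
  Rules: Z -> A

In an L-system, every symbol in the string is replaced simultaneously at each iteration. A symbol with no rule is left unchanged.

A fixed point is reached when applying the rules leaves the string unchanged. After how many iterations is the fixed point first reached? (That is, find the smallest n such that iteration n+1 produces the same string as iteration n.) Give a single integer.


Step 0: ZAZ
Step 1: AAA
Step 2: AAA  (unchanged — fixed point at step 1)

Answer: 1


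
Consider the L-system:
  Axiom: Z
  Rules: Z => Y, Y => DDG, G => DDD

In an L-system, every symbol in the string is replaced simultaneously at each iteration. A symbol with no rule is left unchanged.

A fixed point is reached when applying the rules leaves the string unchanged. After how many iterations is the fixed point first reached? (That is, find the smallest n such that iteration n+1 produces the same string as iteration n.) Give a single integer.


Step 0: Z
Step 1: Y
Step 2: DDG
Step 3: DDDDD
Step 4: DDDDD  (unchanged — fixed point at step 3)

Answer: 3


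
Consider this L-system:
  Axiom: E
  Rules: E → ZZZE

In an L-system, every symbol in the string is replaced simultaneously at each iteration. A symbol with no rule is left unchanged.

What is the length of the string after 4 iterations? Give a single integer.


Answer: 13

Derivation:
Step 0: length = 1
Step 1: length = 4
Step 2: length = 7
Step 3: length = 10
Step 4: length = 13


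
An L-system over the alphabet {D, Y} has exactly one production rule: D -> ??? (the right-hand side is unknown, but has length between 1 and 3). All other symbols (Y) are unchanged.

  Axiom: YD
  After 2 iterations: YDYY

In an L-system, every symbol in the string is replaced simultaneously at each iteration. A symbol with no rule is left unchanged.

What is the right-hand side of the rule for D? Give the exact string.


Answer: DY

Derivation:
Trying D -> DY:
  Step 0: YD
  Step 1: YDY
  Step 2: YDYY
Matches the given result.


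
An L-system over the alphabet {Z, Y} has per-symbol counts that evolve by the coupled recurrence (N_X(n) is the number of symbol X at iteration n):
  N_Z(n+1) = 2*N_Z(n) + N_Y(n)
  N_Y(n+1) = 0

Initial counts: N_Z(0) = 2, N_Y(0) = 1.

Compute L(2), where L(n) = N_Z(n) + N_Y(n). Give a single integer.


Step 0: N_Z=2, N_Y=1, L=3
Step 1: N_Z=5, N_Y=0, L=5
Step 2: N_Z=10, N_Y=0, L=10

Answer: 10


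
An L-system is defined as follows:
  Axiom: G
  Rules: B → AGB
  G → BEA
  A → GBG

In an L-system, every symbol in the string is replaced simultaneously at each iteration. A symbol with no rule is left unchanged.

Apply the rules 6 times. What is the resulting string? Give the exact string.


Answer: GBGBEAAGBEBEAAGBBEABEAAGBBEAAGBEGBGGBGBEAAGBGBGBEAAGBEBEAAGBBEABEAAGBBEAAGBEGBGGBGBEAAGBEAGBEGBGGBGBEAAGBAGBEGBGAGBEGBGGBGBEAAGBAGBEGBGGBGBEAAGBEBEAAGBBEABEAAGBBEAAGBEGBGGBGBEAAGBEBEAAGBBEAAGBEGBGGBGBEAAGBEAGBEGBGGBGBEAAGBAGBEGBGAGBEGBGGBGBEAAGBAGBEGBGGBGBEAAGBEBEAAGBBEABEAAGBBEAAGBEGBGGBGBEAAGBBEAAGBBEAAGBEGBGGBGBEAAGBEAGBEGBGGBGBEAAGBAGBEGBG

Derivation:
Step 0: G
Step 1: BEA
Step 2: AGBEGBG
Step 3: GBGBEAAGBEBEAAGBBEA
Step 4: BEAAGBBEAAGBEGBGGBGBEAAGBEAGBEGBGGBGBEAAGBAGBEGBG
Step 5: AGBEGBGGBGBEAAGBAGBEGBGGBGBEAAGBEBEAAGBBEABEAAGBBEAAGBEGBGGBGBEAAGBEGBGBEAAGBEBEAAGBBEABEAAGBBEAAGBEGBGGBGBEAAGBGBGBEAAGBEBEAAGBBEA
Step 6: GBGBEAAGBEBEAAGBBEABEAAGBBEAAGBEGBGGBGBEAAGBGBGBEAAGBEBEAAGBBEABEAAGBBEAAGBEGBGGBGBEAAGBEAGBEGBGGBGBEAAGBAGBEGBGAGBEGBGGBGBEAAGBAGBEGBGGBGBEAAGBEBEAAGBBEABEAAGBBEAAGBEGBGGBGBEAAGBEBEAAGBBEAAGBEGBGGBGBEAAGBEAGBEGBGGBGBEAAGBAGBEGBGAGBEGBGGBGBEAAGBAGBEGBGGBGBEAAGBEBEAAGBBEABEAAGBBEAAGBEGBGGBGBEAAGBBEAAGBBEAAGBEGBGGBGBEAAGBEAGBEGBGGBGBEAAGBAGBEGBG


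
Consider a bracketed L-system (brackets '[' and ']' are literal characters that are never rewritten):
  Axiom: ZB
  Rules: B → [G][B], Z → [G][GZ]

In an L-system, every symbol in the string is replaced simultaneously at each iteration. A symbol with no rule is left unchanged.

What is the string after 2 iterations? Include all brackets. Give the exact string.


Answer: [G][G[G][GZ]][G][[G][B]]

Derivation:
Step 0: ZB
Step 1: [G][GZ][G][B]
Step 2: [G][G[G][GZ]][G][[G][B]]


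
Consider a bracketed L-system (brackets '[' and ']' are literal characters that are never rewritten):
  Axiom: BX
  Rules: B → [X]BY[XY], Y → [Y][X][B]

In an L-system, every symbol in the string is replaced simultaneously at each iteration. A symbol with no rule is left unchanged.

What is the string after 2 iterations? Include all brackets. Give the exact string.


Answer: [X][X]BY[XY][Y][X][B][X[Y][X][B]]X

Derivation:
Step 0: BX
Step 1: [X]BY[XY]X
Step 2: [X][X]BY[XY][Y][X][B][X[Y][X][B]]X


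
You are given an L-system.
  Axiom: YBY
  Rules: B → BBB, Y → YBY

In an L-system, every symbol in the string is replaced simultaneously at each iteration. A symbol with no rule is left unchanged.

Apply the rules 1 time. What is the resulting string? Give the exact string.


Step 0: YBY
Step 1: YBYBBBYBY

Answer: YBYBBBYBY


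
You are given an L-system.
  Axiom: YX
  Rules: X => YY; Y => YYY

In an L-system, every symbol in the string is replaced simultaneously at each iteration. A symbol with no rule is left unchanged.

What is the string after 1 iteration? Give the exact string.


Answer: YYYYY

Derivation:
Step 0: YX
Step 1: YYYYY


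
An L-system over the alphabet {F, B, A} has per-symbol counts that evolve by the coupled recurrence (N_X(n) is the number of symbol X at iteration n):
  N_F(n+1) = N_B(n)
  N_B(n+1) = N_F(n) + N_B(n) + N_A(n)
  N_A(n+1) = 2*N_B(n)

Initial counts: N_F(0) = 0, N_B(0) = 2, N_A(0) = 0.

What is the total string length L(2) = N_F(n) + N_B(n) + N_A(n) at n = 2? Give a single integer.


Step 0: N_F=0, N_B=2, N_A=0, L=2
Step 1: N_F=2, N_B=2, N_A=4, L=8
Step 2: N_F=2, N_B=8, N_A=4, L=14

Answer: 14


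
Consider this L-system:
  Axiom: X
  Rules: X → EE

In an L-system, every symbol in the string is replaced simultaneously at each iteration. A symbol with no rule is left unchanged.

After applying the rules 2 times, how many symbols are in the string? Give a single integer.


Answer: 2

Derivation:
Step 0: length = 1
Step 1: length = 2
Step 2: length = 2


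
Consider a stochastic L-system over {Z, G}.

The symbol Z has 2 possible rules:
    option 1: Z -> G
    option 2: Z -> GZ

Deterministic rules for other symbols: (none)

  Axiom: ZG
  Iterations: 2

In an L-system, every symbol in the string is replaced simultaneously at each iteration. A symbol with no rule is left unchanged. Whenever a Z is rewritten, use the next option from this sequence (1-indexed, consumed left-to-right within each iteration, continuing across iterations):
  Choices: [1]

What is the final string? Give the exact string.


Step 0: ZG
Step 1: GG  (used choices [1])
Step 2: GG  (used choices [])

Answer: GG


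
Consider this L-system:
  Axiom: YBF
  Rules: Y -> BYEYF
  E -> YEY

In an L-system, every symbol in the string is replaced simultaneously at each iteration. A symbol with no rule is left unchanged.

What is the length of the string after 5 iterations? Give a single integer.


Answer: 407

Derivation:
Step 0: length = 3
Step 1: length = 7
Step 2: length = 17
Step 3: length = 47
Step 4: length = 137
Step 5: length = 407


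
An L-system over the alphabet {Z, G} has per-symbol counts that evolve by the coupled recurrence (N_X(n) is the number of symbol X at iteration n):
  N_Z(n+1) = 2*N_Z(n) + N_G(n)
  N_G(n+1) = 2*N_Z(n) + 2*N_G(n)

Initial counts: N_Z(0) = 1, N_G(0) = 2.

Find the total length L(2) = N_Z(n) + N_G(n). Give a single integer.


Answer: 34

Derivation:
Step 0: N_Z=1, N_G=2, L=3
Step 1: N_Z=4, N_G=6, L=10
Step 2: N_Z=14, N_G=20, L=34


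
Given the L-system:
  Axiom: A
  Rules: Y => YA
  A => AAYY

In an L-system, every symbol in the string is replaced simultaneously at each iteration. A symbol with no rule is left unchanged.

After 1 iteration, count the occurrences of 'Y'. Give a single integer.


Step 0: A  (0 'Y')
Step 1: AAYY  (2 'Y')

Answer: 2


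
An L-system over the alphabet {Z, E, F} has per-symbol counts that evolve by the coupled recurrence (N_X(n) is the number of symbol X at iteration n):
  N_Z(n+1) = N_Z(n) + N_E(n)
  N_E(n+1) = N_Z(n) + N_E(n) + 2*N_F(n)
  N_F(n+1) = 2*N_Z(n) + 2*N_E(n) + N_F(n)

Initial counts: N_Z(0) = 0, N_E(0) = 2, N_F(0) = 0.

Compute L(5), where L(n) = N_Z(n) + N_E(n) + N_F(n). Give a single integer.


Answer: 1268

Derivation:
Step 0: N_Z=0, N_E=2, N_F=0, L=2
Step 1: N_Z=2, N_E=2, N_F=4, L=8
Step 2: N_Z=4, N_E=12, N_F=12, L=28
Step 3: N_Z=16, N_E=40, N_F=44, L=100
Step 4: N_Z=56, N_E=144, N_F=156, L=356
Step 5: N_Z=200, N_E=512, N_F=556, L=1268


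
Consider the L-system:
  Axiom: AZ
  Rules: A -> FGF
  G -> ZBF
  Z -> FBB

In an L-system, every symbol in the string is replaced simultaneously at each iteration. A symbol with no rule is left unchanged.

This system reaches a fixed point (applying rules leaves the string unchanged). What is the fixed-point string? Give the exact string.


Step 0: AZ
Step 1: FGFFBB
Step 2: FZBFFFBB
Step 3: FFBBBFFFBB
Step 4: FFBBBFFFBB  (unchanged — fixed point at step 3)

Answer: FFBBBFFFBB


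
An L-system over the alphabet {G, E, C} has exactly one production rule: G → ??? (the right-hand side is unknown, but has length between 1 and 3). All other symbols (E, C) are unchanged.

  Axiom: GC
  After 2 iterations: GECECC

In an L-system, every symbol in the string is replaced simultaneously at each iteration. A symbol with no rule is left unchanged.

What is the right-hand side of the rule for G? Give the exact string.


Trying G → GEC:
  Step 0: GC
  Step 1: GECC
  Step 2: GECECC
Matches the given result.

Answer: GEC


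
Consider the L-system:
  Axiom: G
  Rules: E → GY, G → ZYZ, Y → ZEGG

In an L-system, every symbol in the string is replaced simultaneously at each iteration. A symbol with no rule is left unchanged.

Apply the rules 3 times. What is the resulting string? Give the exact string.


Answer: ZZGYZYZZYZZ

Derivation:
Step 0: G
Step 1: ZYZ
Step 2: ZZEGGZ
Step 3: ZZGYZYZZYZZ


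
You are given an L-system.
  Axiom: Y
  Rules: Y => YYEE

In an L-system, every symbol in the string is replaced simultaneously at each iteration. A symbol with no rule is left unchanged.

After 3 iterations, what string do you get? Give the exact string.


Step 0: Y
Step 1: YYEE
Step 2: YYEEYYEEEE
Step 3: YYEEYYEEEEYYEEYYEEEEEE

Answer: YYEEYYEEEEYYEEYYEEEEEE


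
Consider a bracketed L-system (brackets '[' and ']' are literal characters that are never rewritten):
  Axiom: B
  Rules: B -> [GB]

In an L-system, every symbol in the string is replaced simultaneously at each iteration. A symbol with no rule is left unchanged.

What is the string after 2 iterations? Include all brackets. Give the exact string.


Answer: [G[GB]]

Derivation:
Step 0: B
Step 1: [GB]
Step 2: [G[GB]]


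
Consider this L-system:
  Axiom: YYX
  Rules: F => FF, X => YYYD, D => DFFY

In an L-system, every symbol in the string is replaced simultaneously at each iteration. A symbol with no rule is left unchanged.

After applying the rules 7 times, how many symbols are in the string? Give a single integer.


Answer: 138

Derivation:
Step 0: length = 3
Step 1: length = 6
Step 2: length = 9
Step 3: length = 14
Step 4: length = 23
Step 5: length = 40
Step 6: length = 73
Step 7: length = 138


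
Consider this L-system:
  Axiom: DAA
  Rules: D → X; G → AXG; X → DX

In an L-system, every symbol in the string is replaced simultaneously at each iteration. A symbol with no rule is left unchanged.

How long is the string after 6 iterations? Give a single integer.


Step 0: length = 3
Step 1: length = 3
Step 2: length = 4
Step 3: length = 5
Step 4: length = 7
Step 5: length = 10
Step 6: length = 15

Answer: 15


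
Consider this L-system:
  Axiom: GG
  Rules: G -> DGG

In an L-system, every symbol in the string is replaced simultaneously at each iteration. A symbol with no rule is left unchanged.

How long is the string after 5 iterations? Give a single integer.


Step 0: length = 2
Step 1: length = 6
Step 2: length = 14
Step 3: length = 30
Step 4: length = 62
Step 5: length = 126

Answer: 126


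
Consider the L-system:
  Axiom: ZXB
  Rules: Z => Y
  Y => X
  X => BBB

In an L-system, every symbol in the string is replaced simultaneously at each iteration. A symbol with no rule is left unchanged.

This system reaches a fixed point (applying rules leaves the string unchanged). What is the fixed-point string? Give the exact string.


Step 0: ZXB
Step 1: YBBBB
Step 2: XBBBB
Step 3: BBBBBBB
Step 4: BBBBBBB  (unchanged — fixed point at step 3)

Answer: BBBBBBB


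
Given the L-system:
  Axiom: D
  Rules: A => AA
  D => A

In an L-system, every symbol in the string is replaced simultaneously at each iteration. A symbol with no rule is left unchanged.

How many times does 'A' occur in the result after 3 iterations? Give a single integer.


Step 0: D  (0 'A')
Step 1: A  (1 'A')
Step 2: AA  (2 'A')
Step 3: AAAA  (4 'A')

Answer: 4


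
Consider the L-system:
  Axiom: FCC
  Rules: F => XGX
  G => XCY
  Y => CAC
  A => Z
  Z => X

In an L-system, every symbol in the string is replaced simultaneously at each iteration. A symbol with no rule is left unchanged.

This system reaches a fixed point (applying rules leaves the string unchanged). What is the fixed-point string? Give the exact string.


Answer: XXCCXCXCC

Derivation:
Step 0: FCC
Step 1: XGXCC
Step 2: XXCYXCC
Step 3: XXCCACXCC
Step 4: XXCCZCXCC
Step 5: XXCCXCXCC
Step 6: XXCCXCXCC  (unchanged — fixed point at step 5)


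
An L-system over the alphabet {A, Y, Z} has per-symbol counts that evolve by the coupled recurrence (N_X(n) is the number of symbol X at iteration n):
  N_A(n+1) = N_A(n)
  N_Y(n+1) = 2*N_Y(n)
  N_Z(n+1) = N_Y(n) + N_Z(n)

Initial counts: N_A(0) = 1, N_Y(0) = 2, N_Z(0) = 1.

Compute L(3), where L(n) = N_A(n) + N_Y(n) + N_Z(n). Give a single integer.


Answer: 32

Derivation:
Step 0: N_A=1, N_Y=2, N_Z=1, L=4
Step 1: N_A=1, N_Y=4, N_Z=3, L=8
Step 2: N_A=1, N_Y=8, N_Z=7, L=16
Step 3: N_A=1, N_Y=16, N_Z=15, L=32


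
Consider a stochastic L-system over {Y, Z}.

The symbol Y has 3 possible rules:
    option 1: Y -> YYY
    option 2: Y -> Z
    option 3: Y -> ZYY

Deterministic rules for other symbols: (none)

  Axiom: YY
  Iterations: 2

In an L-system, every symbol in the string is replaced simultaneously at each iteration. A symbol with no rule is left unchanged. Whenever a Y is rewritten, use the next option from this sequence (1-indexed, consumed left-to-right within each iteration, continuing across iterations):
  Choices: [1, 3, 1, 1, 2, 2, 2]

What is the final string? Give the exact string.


Step 0: YY
Step 1: YYYZYY  (used choices [1, 3])
Step 2: YYYYYYZZZZ  (used choices [1, 1, 2, 2, 2])

Answer: YYYYYYZZZZ


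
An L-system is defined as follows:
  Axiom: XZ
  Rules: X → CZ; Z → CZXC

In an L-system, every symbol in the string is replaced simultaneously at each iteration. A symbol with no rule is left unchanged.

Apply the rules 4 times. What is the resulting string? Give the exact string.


Answer: CCCCZXCCZCCCZXCCCCCCZXCCZCCCZXCCCCCZXCCZCC

Derivation:
Step 0: XZ
Step 1: CZCZXC
Step 2: CCZXCCCZXCCZC
Step 3: CCCZXCCZCCCCZXCCZCCCZXCC
Step 4: CCCCZXCCZCCCZXCCCCCCZXCCZCCCZXCCCCCZXCCZCC


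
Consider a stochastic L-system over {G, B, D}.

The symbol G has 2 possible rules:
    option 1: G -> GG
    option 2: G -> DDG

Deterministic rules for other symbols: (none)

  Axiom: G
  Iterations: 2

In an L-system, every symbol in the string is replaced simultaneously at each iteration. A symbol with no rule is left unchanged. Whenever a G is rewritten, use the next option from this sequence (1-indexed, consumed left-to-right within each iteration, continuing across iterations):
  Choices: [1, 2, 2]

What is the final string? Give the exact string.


Answer: DDGDDG

Derivation:
Step 0: G
Step 1: GG  (used choices [1])
Step 2: DDGDDG  (used choices [2, 2])


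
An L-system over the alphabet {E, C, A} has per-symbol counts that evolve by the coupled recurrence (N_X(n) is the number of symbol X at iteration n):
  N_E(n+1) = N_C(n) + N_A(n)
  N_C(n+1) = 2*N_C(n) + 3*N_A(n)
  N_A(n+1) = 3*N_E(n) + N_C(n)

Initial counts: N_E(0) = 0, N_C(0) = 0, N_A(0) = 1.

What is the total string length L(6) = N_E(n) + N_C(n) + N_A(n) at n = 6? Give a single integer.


Step 0: N_E=0, N_C=0, N_A=1, L=1
Step 1: N_E=1, N_C=3, N_A=0, L=4
Step 2: N_E=3, N_C=6, N_A=6, L=15
Step 3: N_E=12, N_C=30, N_A=15, L=57
Step 4: N_E=45, N_C=105, N_A=66, L=216
Step 5: N_E=171, N_C=408, N_A=240, L=819
Step 6: N_E=648, N_C=1536, N_A=921, L=3105

Answer: 3105


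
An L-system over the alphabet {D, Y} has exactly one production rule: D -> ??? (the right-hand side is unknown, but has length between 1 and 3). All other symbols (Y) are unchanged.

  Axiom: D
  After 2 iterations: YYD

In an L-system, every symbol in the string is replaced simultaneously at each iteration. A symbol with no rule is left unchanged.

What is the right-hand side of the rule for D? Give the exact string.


Answer: YD

Derivation:
Trying D -> YD:
  Step 0: D
  Step 1: YD
  Step 2: YYD
Matches the given result.


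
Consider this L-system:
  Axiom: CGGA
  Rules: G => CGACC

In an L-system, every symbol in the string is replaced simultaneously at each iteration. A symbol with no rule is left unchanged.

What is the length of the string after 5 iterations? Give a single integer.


Step 0: length = 4
Step 1: length = 12
Step 2: length = 20
Step 3: length = 28
Step 4: length = 36
Step 5: length = 44

Answer: 44


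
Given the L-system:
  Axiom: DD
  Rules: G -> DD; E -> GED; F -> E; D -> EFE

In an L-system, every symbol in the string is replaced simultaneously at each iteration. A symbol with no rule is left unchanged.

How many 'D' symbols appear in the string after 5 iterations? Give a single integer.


Step 0: DD  (2 'D')
Step 1: EFEEFE  (0 'D')
Step 2: GEDEGEDGEDEGED  (4 'D')
Step 3: DDGEDEFEGEDDDGEDEFEDDGEDEFEGEDDDGEDEFE  (14 'D')
Step 4: EFEEFEDDGEDEFEGEDEGEDDDGEDEFEEFEEFEDDGEDEFEGEDEGEDEFEEFEDDGEDEFEGEDEGEDDDGEDEFEEFEEFEDDGEDEFEGEDEGED  (26 'D')
Step 5: GEDEGEDGEDEGEDEFEEFEDDGEDEFEGEDEGEDDDGEDEFEGEDDDGEDEFEEFEEFEDDGEDEFEGEDEGEDGEDEGEDGEDEGEDEFEEFEDDGEDEFEGEDEGEDDDGEDEFEGEDDDGEDEFEGEDEGEDGEDEGEDEFEEFEDDGEDEFEGEDEGEDDDGEDEFEGEDDDGEDEFEEFEEFEDDGEDEFEGEDEGEDGEDEGEDGEDEGEDEFEEFEDDGEDEFEGEDEGEDDDGEDEFEGEDDDGEDEFE  (74 'D')

Answer: 74


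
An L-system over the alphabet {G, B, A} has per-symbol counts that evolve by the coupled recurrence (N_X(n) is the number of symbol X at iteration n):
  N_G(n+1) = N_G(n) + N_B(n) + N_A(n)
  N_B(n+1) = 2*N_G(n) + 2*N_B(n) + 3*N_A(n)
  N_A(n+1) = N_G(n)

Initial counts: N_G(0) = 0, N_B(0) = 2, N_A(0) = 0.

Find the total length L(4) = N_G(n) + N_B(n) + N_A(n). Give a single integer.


Step 0: N_G=0, N_B=2, N_A=0, L=2
Step 1: N_G=2, N_B=4, N_A=0, L=6
Step 2: N_G=6, N_B=12, N_A=2, L=20
Step 3: N_G=20, N_B=42, N_A=6, L=68
Step 4: N_G=68, N_B=142, N_A=20, L=230

Answer: 230


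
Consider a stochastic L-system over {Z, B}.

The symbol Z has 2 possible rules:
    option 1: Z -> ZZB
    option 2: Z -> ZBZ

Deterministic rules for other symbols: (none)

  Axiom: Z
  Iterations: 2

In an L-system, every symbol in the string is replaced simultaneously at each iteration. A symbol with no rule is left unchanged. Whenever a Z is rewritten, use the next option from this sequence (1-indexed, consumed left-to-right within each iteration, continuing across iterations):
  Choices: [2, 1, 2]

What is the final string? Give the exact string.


Step 0: Z
Step 1: ZBZ  (used choices [2])
Step 2: ZZBBZBZ  (used choices [1, 2])

Answer: ZZBBZBZ


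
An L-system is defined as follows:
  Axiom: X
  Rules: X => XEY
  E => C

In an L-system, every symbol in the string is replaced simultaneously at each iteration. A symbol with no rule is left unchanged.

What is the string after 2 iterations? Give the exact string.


Step 0: X
Step 1: XEY
Step 2: XEYCY

Answer: XEYCY


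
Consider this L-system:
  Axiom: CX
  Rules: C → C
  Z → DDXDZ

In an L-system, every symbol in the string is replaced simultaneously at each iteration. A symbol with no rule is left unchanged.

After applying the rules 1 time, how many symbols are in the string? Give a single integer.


Answer: 2

Derivation:
Step 0: length = 2
Step 1: length = 2


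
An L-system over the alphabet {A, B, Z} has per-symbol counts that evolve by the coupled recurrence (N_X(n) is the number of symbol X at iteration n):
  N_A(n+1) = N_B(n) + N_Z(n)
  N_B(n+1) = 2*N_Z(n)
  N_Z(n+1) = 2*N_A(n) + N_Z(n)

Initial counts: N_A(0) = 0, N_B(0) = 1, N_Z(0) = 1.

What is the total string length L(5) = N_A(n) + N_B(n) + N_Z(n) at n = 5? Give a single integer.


Step 0: N_A=0, N_B=1, N_Z=1, L=2
Step 1: N_A=2, N_B=2, N_Z=1, L=5
Step 2: N_A=3, N_B=2, N_Z=5, L=10
Step 3: N_A=7, N_B=10, N_Z=11, L=28
Step 4: N_A=21, N_B=22, N_Z=25, L=68
Step 5: N_A=47, N_B=50, N_Z=67, L=164

Answer: 164


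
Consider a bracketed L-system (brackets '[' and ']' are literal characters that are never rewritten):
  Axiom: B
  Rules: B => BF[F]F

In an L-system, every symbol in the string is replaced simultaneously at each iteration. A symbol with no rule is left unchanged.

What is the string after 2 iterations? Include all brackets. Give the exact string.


Answer: BF[F]FF[F]F

Derivation:
Step 0: B
Step 1: BF[F]F
Step 2: BF[F]FF[F]F


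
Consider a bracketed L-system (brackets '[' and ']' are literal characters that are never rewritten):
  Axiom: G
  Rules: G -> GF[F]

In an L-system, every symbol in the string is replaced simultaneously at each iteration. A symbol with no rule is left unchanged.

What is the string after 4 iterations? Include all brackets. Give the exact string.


Step 0: G
Step 1: GF[F]
Step 2: GF[F]F[F]
Step 3: GF[F]F[F]F[F]
Step 4: GF[F]F[F]F[F]F[F]

Answer: GF[F]F[F]F[F]F[F]


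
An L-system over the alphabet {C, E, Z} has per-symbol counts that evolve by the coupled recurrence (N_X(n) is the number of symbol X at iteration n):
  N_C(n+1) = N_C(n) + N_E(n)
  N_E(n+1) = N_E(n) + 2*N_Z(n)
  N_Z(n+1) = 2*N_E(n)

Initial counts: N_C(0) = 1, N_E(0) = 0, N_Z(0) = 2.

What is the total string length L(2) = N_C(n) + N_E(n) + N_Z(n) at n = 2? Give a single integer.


Step 0: N_C=1, N_E=0, N_Z=2, L=3
Step 1: N_C=1, N_E=4, N_Z=0, L=5
Step 2: N_C=5, N_E=4, N_Z=8, L=17

Answer: 17


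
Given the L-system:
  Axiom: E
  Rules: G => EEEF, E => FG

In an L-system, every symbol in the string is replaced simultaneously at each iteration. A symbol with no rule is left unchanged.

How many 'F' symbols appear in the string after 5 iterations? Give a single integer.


Step 0: E  (0 'F')
Step 1: FG  (1 'F')
Step 2: FEEEF  (2 'F')
Step 3: FFGFGFGF  (5 'F')
Step 4: FFEEEFFEEEFFEEEFF  (8 'F')
Step 5: FFFGFGFGFFFGFGFGFFFGFGFGFF  (17 'F')

Answer: 17


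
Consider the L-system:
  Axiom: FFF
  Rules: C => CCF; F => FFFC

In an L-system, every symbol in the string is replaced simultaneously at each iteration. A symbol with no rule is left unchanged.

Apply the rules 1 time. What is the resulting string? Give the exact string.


Answer: FFFCFFFCFFFC

Derivation:
Step 0: FFF
Step 1: FFFCFFFCFFFC


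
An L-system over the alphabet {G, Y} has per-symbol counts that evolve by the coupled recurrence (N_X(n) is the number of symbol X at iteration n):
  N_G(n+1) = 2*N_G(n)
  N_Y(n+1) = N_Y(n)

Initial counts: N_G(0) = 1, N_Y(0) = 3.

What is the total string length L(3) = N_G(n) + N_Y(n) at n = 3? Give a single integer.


Step 0: N_G=1, N_Y=3, L=4
Step 1: N_G=2, N_Y=3, L=5
Step 2: N_G=4, N_Y=3, L=7
Step 3: N_G=8, N_Y=3, L=11

Answer: 11


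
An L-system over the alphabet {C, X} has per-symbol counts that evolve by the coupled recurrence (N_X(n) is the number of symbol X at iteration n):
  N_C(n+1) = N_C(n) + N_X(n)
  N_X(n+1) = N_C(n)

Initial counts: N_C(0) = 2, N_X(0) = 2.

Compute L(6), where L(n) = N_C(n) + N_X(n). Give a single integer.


Step 0: N_C=2, N_X=2, L=4
Step 1: N_C=4, N_X=2, L=6
Step 2: N_C=6, N_X=4, L=10
Step 3: N_C=10, N_X=6, L=16
Step 4: N_C=16, N_X=10, L=26
Step 5: N_C=26, N_X=16, L=42
Step 6: N_C=42, N_X=26, L=68

Answer: 68


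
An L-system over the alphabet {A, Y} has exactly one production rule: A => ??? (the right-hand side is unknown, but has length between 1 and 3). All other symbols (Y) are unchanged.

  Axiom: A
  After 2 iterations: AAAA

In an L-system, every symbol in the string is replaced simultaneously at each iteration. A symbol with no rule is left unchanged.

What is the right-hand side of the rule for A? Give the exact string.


Answer: AA

Derivation:
Trying A => AA:
  Step 0: A
  Step 1: AA
  Step 2: AAAA
Matches the given result.


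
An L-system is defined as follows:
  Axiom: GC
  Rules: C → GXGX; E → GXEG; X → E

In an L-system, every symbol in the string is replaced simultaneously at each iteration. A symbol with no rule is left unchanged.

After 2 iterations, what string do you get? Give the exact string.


Answer: GGEGE

Derivation:
Step 0: GC
Step 1: GGXGX
Step 2: GGEGE


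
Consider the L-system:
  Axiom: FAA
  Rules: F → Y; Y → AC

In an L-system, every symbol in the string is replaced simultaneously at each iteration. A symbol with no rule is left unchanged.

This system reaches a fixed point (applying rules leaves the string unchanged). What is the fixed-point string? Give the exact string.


Answer: ACAA

Derivation:
Step 0: FAA
Step 1: YAA
Step 2: ACAA
Step 3: ACAA  (unchanged — fixed point at step 2)


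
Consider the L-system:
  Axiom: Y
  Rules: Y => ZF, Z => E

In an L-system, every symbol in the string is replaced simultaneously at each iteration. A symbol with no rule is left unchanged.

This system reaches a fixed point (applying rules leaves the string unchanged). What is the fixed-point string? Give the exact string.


Answer: EF

Derivation:
Step 0: Y
Step 1: ZF
Step 2: EF
Step 3: EF  (unchanged — fixed point at step 2)


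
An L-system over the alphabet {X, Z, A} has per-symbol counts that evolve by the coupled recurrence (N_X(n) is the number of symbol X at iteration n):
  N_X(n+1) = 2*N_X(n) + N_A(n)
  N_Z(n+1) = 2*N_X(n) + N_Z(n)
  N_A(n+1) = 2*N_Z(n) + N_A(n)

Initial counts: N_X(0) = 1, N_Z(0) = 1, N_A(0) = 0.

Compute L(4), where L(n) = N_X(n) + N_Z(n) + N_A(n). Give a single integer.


Answer: 181

Derivation:
Step 0: N_X=1, N_Z=1, N_A=0, L=2
Step 1: N_X=2, N_Z=3, N_A=2, L=7
Step 2: N_X=6, N_Z=7, N_A=8, L=21
Step 3: N_X=20, N_Z=19, N_A=22, L=61
Step 4: N_X=62, N_Z=59, N_A=60, L=181


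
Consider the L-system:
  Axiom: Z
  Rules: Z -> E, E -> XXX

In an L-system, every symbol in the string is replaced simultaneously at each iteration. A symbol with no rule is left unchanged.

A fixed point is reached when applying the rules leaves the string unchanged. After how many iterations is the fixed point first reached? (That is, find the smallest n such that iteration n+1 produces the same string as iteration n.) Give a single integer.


Answer: 2

Derivation:
Step 0: Z
Step 1: E
Step 2: XXX
Step 3: XXX  (unchanged — fixed point at step 2)


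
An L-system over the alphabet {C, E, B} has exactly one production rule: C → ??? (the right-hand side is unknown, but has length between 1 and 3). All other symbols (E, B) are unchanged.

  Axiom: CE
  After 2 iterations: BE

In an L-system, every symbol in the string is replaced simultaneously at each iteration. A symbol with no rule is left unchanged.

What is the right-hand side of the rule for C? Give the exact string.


Trying C → B:
  Step 0: CE
  Step 1: BE
  Step 2: BE
Matches the given result.

Answer: B


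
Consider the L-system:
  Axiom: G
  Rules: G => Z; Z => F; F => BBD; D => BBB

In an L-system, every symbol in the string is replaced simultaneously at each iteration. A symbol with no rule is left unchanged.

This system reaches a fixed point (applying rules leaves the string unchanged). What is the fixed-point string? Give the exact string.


Answer: BBBBB

Derivation:
Step 0: G
Step 1: Z
Step 2: F
Step 3: BBD
Step 4: BBBBB
Step 5: BBBBB  (unchanged — fixed point at step 4)


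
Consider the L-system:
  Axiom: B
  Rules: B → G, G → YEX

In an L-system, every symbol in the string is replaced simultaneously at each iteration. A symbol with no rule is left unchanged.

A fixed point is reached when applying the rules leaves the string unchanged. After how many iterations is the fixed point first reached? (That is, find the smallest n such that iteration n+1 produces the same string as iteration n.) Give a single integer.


Step 0: B
Step 1: G
Step 2: YEX
Step 3: YEX  (unchanged — fixed point at step 2)

Answer: 2


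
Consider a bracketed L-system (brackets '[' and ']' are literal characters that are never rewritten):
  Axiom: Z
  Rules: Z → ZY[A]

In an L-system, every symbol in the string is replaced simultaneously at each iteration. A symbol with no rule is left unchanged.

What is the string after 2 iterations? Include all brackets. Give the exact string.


Step 0: Z
Step 1: ZY[A]
Step 2: ZY[A]Y[A]

Answer: ZY[A]Y[A]


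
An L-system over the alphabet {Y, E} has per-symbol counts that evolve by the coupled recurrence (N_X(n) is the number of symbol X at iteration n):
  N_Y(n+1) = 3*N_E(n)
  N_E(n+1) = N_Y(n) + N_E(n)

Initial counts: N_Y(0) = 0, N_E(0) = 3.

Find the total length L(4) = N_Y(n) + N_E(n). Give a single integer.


Step 0: N_Y=0, N_E=3, L=3
Step 1: N_Y=9, N_E=3, L=12
Step 2: N_Y=9, N_E=12, L=21
Step 3: N_Y=36, N_E=21, L=57
Step 4: N_Y=63, N_E=57, L=120

Answer: 120


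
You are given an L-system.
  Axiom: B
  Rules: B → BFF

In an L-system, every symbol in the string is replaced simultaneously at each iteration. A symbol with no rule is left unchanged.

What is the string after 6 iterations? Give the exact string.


Answer: BFFFFFFFFFFFF

Derivation:
Step 0: B
Step 1: BFF
Step 2: BFFFF
Step 3: BFFFFFF
Step 4: BFFFFFFFF
Step 5: BFFFFFFFFFF
Step 6: BFFFFFFFFFFFF


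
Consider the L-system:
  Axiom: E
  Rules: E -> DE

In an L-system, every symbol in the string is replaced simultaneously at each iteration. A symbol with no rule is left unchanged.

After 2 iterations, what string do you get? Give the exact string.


Step 0: E
Step 1: DE
Step 2: DDE

Answer: DDE


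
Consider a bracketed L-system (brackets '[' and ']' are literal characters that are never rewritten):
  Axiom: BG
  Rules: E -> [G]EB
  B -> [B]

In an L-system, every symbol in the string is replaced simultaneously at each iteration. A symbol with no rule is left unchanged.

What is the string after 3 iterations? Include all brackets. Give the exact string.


Answer: [[[B]]]G

Derivation:
Step 0: BG
Step 1: [B]G
Step 2: [[B]]G
Step 3: [[[B]]]G


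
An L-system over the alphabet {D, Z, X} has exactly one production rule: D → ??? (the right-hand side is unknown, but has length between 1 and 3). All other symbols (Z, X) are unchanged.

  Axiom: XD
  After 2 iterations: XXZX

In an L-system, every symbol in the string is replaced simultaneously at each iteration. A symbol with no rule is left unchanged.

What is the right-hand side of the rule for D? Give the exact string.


Trying D → XZX:
  Step 0: XD
  Step 1: XXZX
  Step 2: XXZX
Matches the given result.

Answer: XZX


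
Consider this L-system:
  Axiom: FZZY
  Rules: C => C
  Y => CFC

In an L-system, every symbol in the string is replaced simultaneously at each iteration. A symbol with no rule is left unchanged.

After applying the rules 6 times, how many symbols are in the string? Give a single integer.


Step 0: length = 4
Step 1: length = 6
Step 2: length = 6
Step 3: length = 6
Step 4: length = 6
Step 5: length = 6
Step 6: length = 6

Answer: 6


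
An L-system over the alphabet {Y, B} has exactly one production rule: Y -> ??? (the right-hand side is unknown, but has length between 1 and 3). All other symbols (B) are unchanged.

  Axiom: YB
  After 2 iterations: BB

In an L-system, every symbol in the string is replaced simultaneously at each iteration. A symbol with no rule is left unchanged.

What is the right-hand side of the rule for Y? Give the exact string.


Answer: B

Derivation:
Trying Y -> B:
  Step 0: YB
  Step 1: BB
  Step 2: BB
Matches the given result.


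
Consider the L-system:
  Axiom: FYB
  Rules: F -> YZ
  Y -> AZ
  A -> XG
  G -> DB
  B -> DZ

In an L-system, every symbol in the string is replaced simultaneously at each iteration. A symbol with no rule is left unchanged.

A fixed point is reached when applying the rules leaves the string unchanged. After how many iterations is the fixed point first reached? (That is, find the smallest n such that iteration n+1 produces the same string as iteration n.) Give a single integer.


Step 0: FYB
Step 1: YZAZDZ
Step 2: AZZXGZDZ
Step 3: XGZZXDBZDZ
Step 4: XDBZZXDDZZDZ
Step 5: XDDZZZXDDZZDZ
Step 6: XDDZZZXDDZZDZ  (unchanged — fixed point at step 5)

Answer: 5


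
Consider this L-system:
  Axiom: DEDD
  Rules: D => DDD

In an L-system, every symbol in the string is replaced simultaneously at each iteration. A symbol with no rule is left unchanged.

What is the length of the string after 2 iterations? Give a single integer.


Answer: 28

Derivation:
Step 0: length = 4
Step 1: length = 10
Step 2: length = 28


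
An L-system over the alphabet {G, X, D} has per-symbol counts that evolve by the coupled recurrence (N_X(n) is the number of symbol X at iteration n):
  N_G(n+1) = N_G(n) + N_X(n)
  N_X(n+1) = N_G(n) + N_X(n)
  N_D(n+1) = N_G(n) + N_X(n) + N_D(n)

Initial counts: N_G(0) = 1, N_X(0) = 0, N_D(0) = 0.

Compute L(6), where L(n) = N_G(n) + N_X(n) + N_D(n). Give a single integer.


Answer: 127

Derivation:
Step 0: N_G=1, N_X=0, N_D=0, L=1
Step 1: N_G=1, N_X=1, N_D=1, L=3
Step 2: N_G=2, N_X=2, N_D=3, L=7
Step 3: N_G=4, N_X=4, N_D=7, L=15
Step 4: N_G=8, N_X=8, N_D=15, L=31
Step 5: N_G=16, N_X=16, N_D=31, L=63
Step 6: N_G=32, N_X=32, N_D=63, L=127


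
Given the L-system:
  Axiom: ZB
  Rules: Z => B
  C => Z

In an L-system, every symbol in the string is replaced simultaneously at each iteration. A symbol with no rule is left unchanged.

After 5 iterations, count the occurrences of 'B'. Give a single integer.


Answer: 2

Derivation:
Step 0: ZB  (1 'B')
Step 1: BB  (2 'B')
Step 2: BB  (2 'B')
Step 3: BB  (2 'B')
Step 4: BB  (2 'B')
Step 5: BB  (2 'B')


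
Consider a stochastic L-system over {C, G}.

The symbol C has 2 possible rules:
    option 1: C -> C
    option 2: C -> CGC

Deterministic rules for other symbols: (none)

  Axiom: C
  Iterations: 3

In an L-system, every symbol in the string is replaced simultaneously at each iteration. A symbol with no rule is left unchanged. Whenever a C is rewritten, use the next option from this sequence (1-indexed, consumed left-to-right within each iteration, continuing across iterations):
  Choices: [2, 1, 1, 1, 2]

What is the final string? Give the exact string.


Step 0: C
Step 1: CGC  (used choices [2])
Step 2: CGC  (used choices [1, 1])
Step 3: CGCGC  (used choices [1, 2])

Answer: CGCGC


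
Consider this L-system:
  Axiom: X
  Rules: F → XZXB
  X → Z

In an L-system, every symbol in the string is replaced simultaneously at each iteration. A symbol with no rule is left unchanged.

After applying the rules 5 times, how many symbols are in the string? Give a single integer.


Step 0: length = 1
Step 1: length = 1
Step 2: length = 1
Step 3: length = 1
Step 4: length = 1
Step 5: length = 1

Answer: 1


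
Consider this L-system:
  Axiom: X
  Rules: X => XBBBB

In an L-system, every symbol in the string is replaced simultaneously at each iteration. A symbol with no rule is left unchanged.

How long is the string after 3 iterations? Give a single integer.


Answer: 13

Derivation:
Step 0: length = 1
Step 1: length = 5
Step 2: length = 9
Step 3: length = 13


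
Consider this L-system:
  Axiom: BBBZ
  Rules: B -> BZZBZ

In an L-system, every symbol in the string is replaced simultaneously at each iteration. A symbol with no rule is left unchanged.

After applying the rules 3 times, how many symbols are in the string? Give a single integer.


Step 0: length = 4
Step 1: length = 16
Step 2: length = 40
Step 3: length = 88

Answer: 88


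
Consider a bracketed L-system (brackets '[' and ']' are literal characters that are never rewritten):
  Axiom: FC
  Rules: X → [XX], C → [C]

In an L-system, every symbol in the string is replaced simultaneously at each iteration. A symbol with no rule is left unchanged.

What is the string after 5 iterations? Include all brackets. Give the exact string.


Step 0: FC
Step 1: F[C]
Step 2: F[[C]]
Step 3: F[[[C]]]
Step 4: F[[[[C]]]]
Step 5: F[[[[[C]]]]]

Answer: F[[[[[C]]]]]


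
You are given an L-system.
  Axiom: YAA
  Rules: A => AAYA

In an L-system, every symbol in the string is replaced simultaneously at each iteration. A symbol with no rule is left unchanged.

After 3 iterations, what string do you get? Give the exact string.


Answer: YAAYAAAYAYAAYAAAYAAAYAYAAYAYAAYAAAYAYAAYAAAYAAAYAYAAYAAAYAAAYAYAAYAYAAYAAAYAYAAYA

Derivation:
Step 0: YAA
Step 1: YAAYAAAYA
Step 2: YAAYAAAYAYAAYAAAYAAAYAYAAYA
Step 3: YAAYAAAYAYAAYAAAYAAAYAYAAYAYAAYAAAYAYAAYAAAYAAAYAYAAYAAAYAAAYAYAAYAYAAYAAAYAYAAYA
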